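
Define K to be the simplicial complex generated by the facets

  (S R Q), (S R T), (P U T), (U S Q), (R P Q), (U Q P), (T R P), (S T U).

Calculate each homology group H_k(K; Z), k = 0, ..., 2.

H_0 = Z,  H_1 = 0,  H_2 = Z.

Fix the vertex order P < Q < R < S < T < U and write every simplex with vertices in increasing order. Then dim K = 2 and the simplices of K are:

  0-simplices (6): P, Q, R, S, T, U
  1-simplices (12): PQ, PR, PT, PU, QR, QS, QU, RS, RT, ST, SU, TU
  2-simplices (8): PQR, PQU, PRT, PTU, QRS, QSU, RST, STU

Hence C_0 ≅ Z^6, C_1 ≅ Z^12, C_2 ≅ Z^8.

Boundary ∂_1: C_1 → C_0 maps an edge to its endpoints' difference, ∂[p,q] = q − p. For instance
  ∂PQ = Q − P.
As a 6×12 matrix over Z this has rank 5, with invariant factors (1,1,1,1,1).

Boundary ∂_2: C_2 → C_1 sends each 2-simplex [p,q,r] to [q,r] − [p,r] + [p,q]. For instance
  ∂QRS = RS − QS + QR,
  ∂QSU = SU − QU + QS.
The 12×8 boundary matrix has rank 7 and Smith normal form diag(1,1,1,1,1,1,1).

From H_k ≅ ker(∂_k) / im(∂_{k+1}) we obtain:

  H_0: rank C_0 − rank ∂_1 = 6 − 5 = 1, and the invariant factors of ∂_1 are all 1, so H_0 = Z.
  H_1: rank ker ∂_1 − rank ∂_2 = (12 − 5) − 7 = 0, and the invariant factors of ∂_2 are all 1, so H_1 = 0.
  H_2: rank ker ∂_2 − rank ∂_3 = (8 − 7) − 0 = 1, and there is no ∂_3, so H_2 = Z.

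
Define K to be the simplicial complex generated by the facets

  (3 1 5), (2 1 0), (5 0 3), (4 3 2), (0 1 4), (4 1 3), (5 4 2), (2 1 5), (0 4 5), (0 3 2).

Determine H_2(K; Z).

H_2 = 0.

We work with the vertex ordering 0 < 1 < 2 < 3 < 4 < 5. The simplices of K, each written with vertices in increasing order, are:

  0-simplices (6): [0], [1], [2], [3], [4], [5]
  1-simplices (15): [0,1], [0,2], [0,3], [0,4], [0,5], [1,2], [1,3], [1,4], [1,5], [2,3], [2,4], [2,5], [3,4], [3,5], [4,5]
  2-simplices (10): [0,1,2], [0,1,4], [0,2,3], [0,3,5], [0,4,5], [1,2,5], [1,3,4], [1,3,5], [2,3,4], [2,4,5]

giving chain groups C_0 ≅ Z^6, C_1 ≅ Z^15, C_2 ≅ Z^10.

∂_1: C_1 → C_0 is given by ∂[p,q] = [q] − [p].
This gives a 6×15 integer matrix of rank 5; reducing to Smith normal form yields diagonal entries (1,1,1,1,1).

∂_2: C_2 → C_1 maps a triangle to the signed sum of its edges. For instance
  ∂[0,4,5] = [4,5] − [0,5] + [0,4],
  ∂[0,1,4] = [1,4] − [0,4] + [0,1].
As a 15×10 matrix over Z this has rank 10, with invariant factors (1,1,1,1,1,1,1,1,1,2).

From H_k ≅ ker(∂_k) / im(∂_{k+1}) we obtain:

  H_2: rank ker ∂_2 − rank ∂_3 = (10 − 10) − 0 = 0, and there is no ∂_3, so H_2 ≅ 0.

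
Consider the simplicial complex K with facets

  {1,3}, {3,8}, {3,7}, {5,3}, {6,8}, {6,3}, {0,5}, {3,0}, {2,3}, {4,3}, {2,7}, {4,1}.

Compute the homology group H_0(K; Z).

We work with the vertex ordering 0 < 1 < 2 < 3 < 4 < 5 < 6 < 7 < 8. The simplices of K, each written with vertices in increasing order, are:

  0-simplices (9): [0], [1], [2], [3], [4], [5], [6], [7], [8]
  1-simplices (12): [0,3], [0,5], [1,3], [1,4], [2,3], [2,7], [3,4], [3,5], [3,6], [3,7], [3,8], [6,8]

so the chain groups are C_0 ≅ Z^9, C_1 ≅ Z^12.

Boundary ∂_1: C_1 → C_0 is given by ∂[p,q] = [q] − [p].
The 9×12 boundary matrix has rank 8 and Smith normal form diag(1,1,1,1,1,1,1,1).

From H_k ≅ ker(∂_k) / im(∂_{k+1}) we obtain:

  H_0: rank C_0 − rank ∂_1 = 9 − 8 = 1, and the invariant factors of ∂_1 are all 1, so H_0 = Z.

(K is a triangulation of a wedge of 4 circles.)

H_0 = Z.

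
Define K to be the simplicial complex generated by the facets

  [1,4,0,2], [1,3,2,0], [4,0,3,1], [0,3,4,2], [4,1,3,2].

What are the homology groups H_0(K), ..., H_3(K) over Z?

Order the vertices as 0 < 1 < 2 < 3 < 4. Listing each simplex with vertices in this order, K has dimension 3 with simplices:

  0-simplices (5): [0], [1], [2], [3], [4]
  1-simplices (10): [0,1], [0,2], [0,3], [0,4], [1,2], [1,3], [1,4], [2,3], [2,4], [3,4]
  2-simplices (10): [0,1,2], [0,1,3], [0,1,4], [0,2,3], [0,2,4], [0,3,4], [1,2,3], [1,2,4], [1,3,4], [2,3,4]
  3-simplices (5): [0,1,2,3], [0,1,2,4], [0,1,3,4], [0,2,3,4], [1,2,3,4]

Hence C_0 ≅ Z^5, C_1 ≅ Z^10, C_2 ≅ Z^10, C_3 ≅ Z^5.

∂_1: C_1 → C_0 sends each edge [p,q] (with p < q) to q − p.
The 5×10 boundary matrix has rank 4 and Smith normal form diag(1,1,1,1).

∂_2: C_2 → C_1 acts by ∂[p,q,r] = [q,r] − [p,r] + [p,q]. For instance
  ∂[0,1,2] = [1,2] − [0,2] + [0,1],
  ∂[0,3,4] = [3,4] − [0,4] + [0,3].
The 10×10 boundary matrix has rank 6 and Smith normal form diag(1,1,1,1,1,1).

∂_3: C_3 → C_2 sends each 3-simplex σ to the alternating sum Σ_i (−1)^i (σ with its i-th vertex removed). For instance
  ∂[0,2,3,4] = [2,3,4] − [0,3,4] + [0,2,4] − [0,2,3],
  ∂[0,1,3,4] = [1,3,4] − [0,3,4] + [0,1,4] − [0,1,3].
The resulting 10×5 matrix has rank 4, and its Smith normal form has invariant factors (1,1,1,1).

Reading off H_k = ker ∂_k / im ∂_{k+1}:

  H_0: rank C_0 − rank ∂_1 = 5 − 4 = 1, and the invariant factors of ∂_1 are all 1, so H_0 = Z.
  H_1: rank ker ∂_1 − rank ∂_2 = (10 − 4) − 6 = 0, and the invariant factors of ∂_2 are all 1, so H_1 = 0.
  H_2: rank ker ∂_2 − rank ∂_3 = (10 − 6) − 4 = 0, and the invariant factors of ∂_3 are all 1, so H_2 = 0.
  H_3: rank ker ∂_3 − rank ∂_4 = (5 − 4) − 0 = 1, and there is no ∂_4, so H_3 = Z.

As a check, the Euler characteristic is 5 − 10 + 10 − 5 = 0, which agrees with 1 − 0 + 0 − 1 = 0.
(K is a triangulation of the 3-sphere S^3.)

H_0 = Z,  H_1 = 0,  H_2 = 0,  H_3 = Z.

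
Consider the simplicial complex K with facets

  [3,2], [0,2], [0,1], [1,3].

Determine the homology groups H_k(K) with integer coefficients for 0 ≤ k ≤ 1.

H_0 ≅ Z,  H_1 ≅ Z.

We work with the vertex ordering 0 < 1 < 2 < 3. The simplices of K, each written with vertices in increasing order, are:

  0-simplices (4): [0], [1], [2], [3]
  1-simplices (4): [0,1], [0,2], [1,3], [2,3]

Hence C_0 ≅ Z^4, C_1 ≅ Z^4.

The boundary map ∂_1: C_1 → C_0 is given by ∂[p,q] = [q] − [p].
The 4×4 boundary matrix has rank 3 and Smith normal form diag(1,1,1).

Computing H_k = (kernel of ∂_k) / (image of ∂_{k+1}):

  H_0: rank C_0 − rank ∂_1 = 4 − 3 = 1, and the invariant factors of ∂_1 are all 1, so H_0 = Z.
  H_1: rank ker ∂_1 − rank ∂_2 = (4 − 3) − 0 = 1, and there is no ∂_2, so H_1 = Z.

As a check, the Euler characteristic is 4 − 4 = 0, which agrees with 1 − 1 = 0.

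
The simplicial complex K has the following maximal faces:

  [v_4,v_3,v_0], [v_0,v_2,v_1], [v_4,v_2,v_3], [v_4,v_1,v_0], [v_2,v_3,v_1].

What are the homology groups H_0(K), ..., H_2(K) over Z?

Take the total order v_0 < v_1 < v_2 < v_3 < v_4 on the vertex set. Then K (dimension 2) consists of the simplices:

  0-simplices (5): [v_0], [v_1], [v_2], [v_3], [v_4]
  1-simplices (10): [v_0,v_1], [v_0,v_2], [v_0,v_3], [v_0,v_4], [v_1,v_2], [v_1,v_3], [v_1,v_4], [v_2,v_3], [v_2,v_4], [v_3,v_4]
  2-simplices (5): [v_0,v_1,v_2], [v_0,v_1,v_4], [v_0,v_3,v_4], [v_1,v_2,v_3], [v_2,v_3,v_4]

giving chain groups C_0 ≅ Z^5, C_1 ≅ Z^10, C_2 ≅ Z^5.

The boundary map ∂_1: C_1 → C_0 sends each edge [p,q] (with p < q) to q − p.
As a 5×10 matrix over Z this has rank 4, with invariant factors (1,1,1,1).

∂_2: C_2 → C_1 acts by ∂[p,q,r] = [q,r] − [p,r] + [p,q]. For instance
  ∂[v_1,v_2,v_3] = [v_2,v_3] − [v_1,v_3] + [v_1,v_2],
  ∂[v_0,v_1,v_4] = [v_1,v_4] − [v_0,v_4] + [v_0,v_1].
As a 10×5 matrix over Z this has rank 5, with invariant factors (1,1,1,1,1).

Computing H_k = (kernel of ∂_k) / (image of ∂_{k+1}):

  H_0: rank C_0 − rank ∂_1 = 5 − 4 = 1, and the invariant factors of ∂_1 are all 1, so H_0 ≅ Z.
  H_1: rank ker ∂_1 − rank ∂_2 = (10 − 4) − 5 = 1, and the invariant factors of ∂_2 are all 1, so H_1 ≅ Z.
  H_2: rank ker ∂_2 − rank ∂_3 = (5 − 5) − 0 = 0, and there is no ∂_3, so H_2 ≅ 0.

H_0 ≅ Z,  H_1 ≅ Z,  H_2 = 0.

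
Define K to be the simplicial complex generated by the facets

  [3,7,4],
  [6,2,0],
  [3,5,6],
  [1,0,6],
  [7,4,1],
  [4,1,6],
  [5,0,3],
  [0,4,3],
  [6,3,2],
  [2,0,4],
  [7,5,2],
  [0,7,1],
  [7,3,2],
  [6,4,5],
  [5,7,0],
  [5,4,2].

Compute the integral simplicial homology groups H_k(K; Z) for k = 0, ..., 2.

K has 8 vertices, 24 edges, 16 triangles.
rank ∂_0 = 0, rank ∂_1 = 7 ⇒ b_0 = 8 − 0 − 7 = 1; all invariant factors of ∂_1 are 1 so no torsion. So H_0 = Z.
rank ∂_1 = 7, rank ∂_2 = 15 ⇒ b_1 = 24 − 7 − 15 = 2; all invariant factors of ∂_2 are 1 so no torsion. So H_1 = Z^2.
rank ∂_2 = 15, rank ∂_3 = 0 ⇒ b_2 = 16 − 15 − 0 = 1. So H_2 = Z.

H_0 ≅ Z,  H_1 ≅ Z^2,  H_2 ≅ Z.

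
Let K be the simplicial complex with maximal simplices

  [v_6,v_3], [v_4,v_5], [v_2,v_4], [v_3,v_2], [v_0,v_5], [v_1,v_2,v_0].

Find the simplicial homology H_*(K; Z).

Order the vertices as v_0 < v_1 < v_2 < v_3 < v_4 < v_5 < v_6. Listing each simplex with vertices in this order, K has dimension 2 with simplices:

  0-simplices (7): [v_0], [v_1], [v_2], [v_3], [v_4], [v_5], [v_6]
  1-simplices (8): [v_0,v_1], [v_0,v_2], [v_0,v_5], [v_1,v_2], [v_2,v_3], [v_2,v_4], [v_3,v_6], [v_4,v_5]
  2-simplices (1): [v_0,v_1,v_2]

giving chain groups C_0 ≅ Z^7, C_1 ≅ Z^8, C_2 ≅ Z^1.

The boundary map ∂_1: C_1 → C_0 sends each edge [p,q] (with p < q) to q − p. For instance
  ∂[v_0,v_2] = [v_2] − [v_0].
The resulting 7×8 matrix has rank 6, and its Smith normal form has invariant factors (1,1,1,1,1,1).

The boundary map ∂_2: C_2 → C_1 sends each 2-simplex [p,q,r] to [q,r] − [p,r] + [p,q]. For instance
  ∂[v_0,v_1,v_2] = [v_1,v_2] − [v_0,v_2] + [v_0,v_1].
As a 8×1 matrix over Z this has rank 1, with invariant factors (1).

From H_k ≅ ker(∂_k) / im(∂_{k+1}) we obtain:

  H_0: rank C_0 − rank ∂_1 = 7 − 6 = 1, and the invariant factors of ∂_1 are all 1, so H_0 = Z.
  H_1: rank ker ∂_1 − rank ∂_2 = (8 − 6) − 1 = 1, and the invariant factors of ∂_2 are all 1, so H_1 = Z.
  H_2: rank ker ∂_2 − rank ∂_3 = (1 − 1) − 0 = 0, and there is no ∂_3, so H_2 = 0.

H_0 = Z,  H_1 = Z,  H_2 = 0.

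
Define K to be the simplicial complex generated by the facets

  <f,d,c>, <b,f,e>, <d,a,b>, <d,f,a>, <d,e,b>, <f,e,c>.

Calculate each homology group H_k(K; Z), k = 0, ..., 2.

H_0 ≅ Z,  H_1 ≅ Z,  H_2 = 0.

We work with the vertex ordering a < b < c < d < e < f. The simplices of K, each written with vertices in increasing order, are:

  0-simplices (6): a, b, c, d, e, f
  1-simplices (12): ab, ad, af, bd, be, bf, cd, ce, cf, de, df, ef
  2-simplices (6): abd, adf, bde, bef, cdf, cef

giving chain groups C_0 ≅ Z^6, C_1 ≅ Z^12, C_2 ≅ Z^6.

Boundary ∂_1: C_1 → C_0 sends each edge [p,q] (with p < q) to q − p.
As a 6×12 matrix over Z this has rank 5, with invariant factors (1,1,1,1,1).

The boundary map ∂_2: C_2 → C_1 sends each 2-simplex [p,q,r] to [q,r] − [p,r] + [p,q]. For instance
  ∂bde = de − be + bd,
  ∂cdf = df − cf + cd.
As a 12×6 matrix over Z this has rank 6, with invariant factors (1,1,1,1,1,1).

Reading off H_k = ker ∂_k / im ∂_{k+1}:

  H_0: rank C_0 − rank ∂_1 = 6 − 5 = 1, and the invariant factors of ∂_1 are all 1, so H_0 ≅ Z.
  H_1: rank ker ∂_1 − rank ∂_2 = (12 − 5) − 6 = 1, and the invariant factors of ∂_2 are all 1, so H_1 ≅ Z.
  H_2: rank ker ∂_2 − rank ∂_3 = (6 − 6) − 0 = 0, and there is no ∂_3, so H_2 ≅ 0.

As a check, the Euler characteristic is 6 − 12 + 6 = 0, which agrees with 1 − 1 + 0 = 0.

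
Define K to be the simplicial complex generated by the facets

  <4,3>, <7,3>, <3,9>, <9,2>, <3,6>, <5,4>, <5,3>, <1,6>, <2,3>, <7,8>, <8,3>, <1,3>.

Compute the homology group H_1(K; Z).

Fix the vertex order 1 < 2 < 3 < 4 < 5 < 6 < 7 < 8 < 9 and write every simplex with vertices in increasing order. Then dim K = 1 and the simplices of K are:

  0-simplices (9): [1], [2], [3], [4], [5], [6], [7], [8], [9]
  1-simplices (12): [1,3], [1,6], [2,3], [2,9], [3,4], [3,5], [3,6], [3,7], [3,8], [3,9], [4,5], [7,8]

so the chain groups are C_0 ≅ Z^9, C_1 ≅ Z^12.

Boundary ∂_1: C_1 → C_0 is given by ∂[p,q] = [q] − [p]. For instance
  ∂[3,5] = [5] − [3].
This gives a 9×12 integer matrix of rank 8; reducing to Smith normal form yields diagonal entries (1,1,1,1,1,1,1,1).

Computing H_k = (kernel of ∂_k) / (image of ∂_{k+1}):

  H_1: rank ker ∂_1 − rank ∂_2 = (12 − 8) − 0 = 4, and there is no ∂_2, so H_1 = Z^4.

H_1 = Z^4.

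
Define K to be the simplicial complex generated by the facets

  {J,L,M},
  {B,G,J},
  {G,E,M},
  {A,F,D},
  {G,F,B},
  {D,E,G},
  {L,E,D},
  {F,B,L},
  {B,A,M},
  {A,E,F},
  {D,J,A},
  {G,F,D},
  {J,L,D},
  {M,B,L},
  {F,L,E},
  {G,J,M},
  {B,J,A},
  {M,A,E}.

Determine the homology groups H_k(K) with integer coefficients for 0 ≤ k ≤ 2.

K has 9 vertices, 27 edges, 18 triangles.
rank ∂_0 = 0, rank ∂_1 = 8 ⇒ b_0 = 9 − 0 − 8 = 1; all invariant factors of ∂_1 are 1 so no torsion. So H_0 ≅ Z.
rank ∂_1 = 8, rank ∂_2 = 18 ⇒ b_1 = 27 − 8 − 18 = 1; ∂_2 has invariant factor(s) [2] giving torsion. So H_1 ≅ Z ⊕ Z/2.
rank ∂_2 = 18, rank ∂_3 = 0 ⇒ b_2 = 18 − 18 − 0 = 0. So H_2 ≅ 0.

H_0 = Z,  H_1 = Z ⊕ Z/2,  H_2 = 0.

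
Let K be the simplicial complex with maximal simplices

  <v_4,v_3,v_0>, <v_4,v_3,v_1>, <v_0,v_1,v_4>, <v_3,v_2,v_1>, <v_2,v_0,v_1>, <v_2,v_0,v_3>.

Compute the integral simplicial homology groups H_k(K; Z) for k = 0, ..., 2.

H_0 ≅ Z,  H_1 = 0,  H_2 ≅ Z.

We work with the vertex ordering v_0 < v_1 < v_2 < v_3 < v_4. The simplices of K, each written with vertices in increasing order, are:

  0-simplices (5): [v_0], [v_1], [v_2], [v_3], [v_4]
  1-simplices (9): [v_0,v_1], [v_0,v_2], [v_0,v_3], [v_0,v_4], [v_1,v_2], [v_1,v_3], [v_1,v_4], [v_2,v_3], [v_3,v_4]
  2-simplices (6): [v_0,v_1,v_2], [v_0,v_1,v_4], [v_0,v_2,v_3], [v_0,v_3,v_4], [v_1,v_2,v_3], [v_1,v_3,v_4]

so the chain groups are C_0 ≅ Z^5, C_1 ≅ Z^9, C_2 ≅ Z^6.

Boundary ∂_1: C_1 → C_0 sends each edge [p,q] (with p < q) to q − p.
The 5×9 boundary matrix has rank 4 and Smith normal form diag(1,1,1,1).

The boundary map ∂_2: C_2 → C_1 acts by ∂[p,q,r] = [q,r] − [p,r] + [p,q]. For instance
  ∂[v_1,v_2,v_3] = [v_2,v_3] − [v_1,v_3] + [v_1,v_2],
  ∂[v_0,v_1,v_4] = [v_1,v_4] − [v_0,v_4] + [v_0,v_1].
The resulting 9×6 matrix has rank 5, and its Smith normal form has invariant factors (1,1,1,1,1).

Now H_k = ker ∂_k / im ∂_{k+1}, so:

  H_0: rank C_0 − rank ∂_1 = 5 − 4 = 1, and the invariant factors of ∂_1 are all 1, so H_0 ≅ Z.
  H_1: rank ker ∂_1 − rank ∂_2 = (9 − 4) − 5 = 0, and the invariant factors of ∂_2 are all 1, so H_1 ≅ 0.
  H_2: rank ker ∂_2 − rank ∂_3 = (6 − 5) − 0 = 1, and there is no ∂_3, so H_2 ≅ Z.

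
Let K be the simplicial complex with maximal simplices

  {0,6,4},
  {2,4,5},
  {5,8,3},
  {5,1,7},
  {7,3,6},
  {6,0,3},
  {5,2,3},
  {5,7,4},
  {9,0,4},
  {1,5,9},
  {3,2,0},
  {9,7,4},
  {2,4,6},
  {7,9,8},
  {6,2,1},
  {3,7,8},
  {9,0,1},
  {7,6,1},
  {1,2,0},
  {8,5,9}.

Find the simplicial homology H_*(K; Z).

H_0 = Z,  H_1 = Z ⊕ Z/2,  H_2 = 0.

Order the vertices as 0 < 1 < 2 < 3 < 4 < 5 < 6 < 7 < 8 < 9. Listing each simplex with vertices in this order, K has dimension 2 with simplices:

  0-simplices (10): [0], [1], [2], [3], [4], [5], [6], [7], [8], [9]
  1-simplices (30): (30 of them)
  2-simplices (20): (20 of them)

so the chain groups are C_0 ≅ Z^10, C_1 ≅ Z^30, C_2 ≅ Z^20.

Boundary ∂_1: C_1 → C_0 sends each edge [p,q] (with p < q) to q − p. For instance
  ∂[1,6] = [6] − [1].
As a 10×30 matrix over Z this has rank 9, with invariant factors (1,1,1,1,1,1,1,1,1).

∂_2: C_2 → C_1 acts by ∂[p,q,r] = [q,r] − [p,r] + [p,q]. For instance
  ∂[4,5,7] = [5,7] − [4,7] + [4,5],
  ∂[1,6,7] = [6,7] − [1,7] + [1,6].
This gives a 30×20 integer matrix of rank 20; reducing to Smith normal form yields diagonal entries (1,1,1,1,1,1,1,1,1,1,1,1,1,1,1,1,1,1,1,2).

Computing H_k = (kernel of ∂_k) / (image of ∂_{k+1}):

  H_0: rank C_0 − rank ∂_1 = 10 − 9 = 1, and the invariant factors of ∂_1 are all 1, so H_0 ≅ Z.
  H_1: rank ker ∂_1 − rank ∂_2 = (30 − 9) − 20 = 1, and ∂_2 has invariant factor 2 > 1, so H_1 ≅ Z ⊕ Z/2.
  H_2: rank ker ∂_2 − rank ∂_3 = (20 − 20) − 0 = 0, and there is no ∂_3, so H_2 ≅ 0.

As a check, the Euler characteristic is 10 − 30 + 20 = 0, which agrees with 1 − 1 + 0 = 0.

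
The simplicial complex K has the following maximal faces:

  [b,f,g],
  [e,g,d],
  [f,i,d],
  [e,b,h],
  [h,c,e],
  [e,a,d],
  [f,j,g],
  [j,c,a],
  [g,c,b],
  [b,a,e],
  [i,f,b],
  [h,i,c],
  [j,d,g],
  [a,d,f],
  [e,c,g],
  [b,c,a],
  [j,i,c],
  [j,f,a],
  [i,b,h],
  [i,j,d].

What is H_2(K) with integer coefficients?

H_2 = 0.

Fix the vertex order a < b < c < d < e < f < g < h < i < j and write every simplex with vertices in increasing order. Then dim K = 2 and the simplices of K are:

  0-simplices (10): a, b, c, d, e, f, g, h, i, j
  1-simplices (30): ab, ac, ad, ae, af, aj, bc, be, bf, bg, bh, bi, ce, cg, ch, ci, cj, de, df, dg, di, dj, eg, eh, fg, fi, fj, gj, hi, ij
  2-simplices (20): abc, abe, acj, ade, adf, afj, bcg, beh, bfg, bfi, bhi, ceg, ceh, chi, cij, deg, dfi, dgj, dij, fgj

Hence C_0 ≅ Z^10, C_1 ≅ Z^30, C_2 ≅ Z^20.

∂_1: C_1 → C_0 sends each edge [p,q] (with p < q) to q − p. For instance
  ∂ad = d − a.
As a 10×30 matrix over Z this has rank 9, with invariant factors (1,1,1,1,1,1,1,1,1).

The boundary map ∂_2: C_2 → C_1 sends each 2-simplex [p,q,r] to [q,r] − [p,r] + [p,q]. For instance
  ∂afj = fj − aj + af,
  ∂ade = de − ae + ad.
This gives a 30×20 integer matrix of rank 20; reducing to Smith normal form yields diagonal entries (1,1,1,1,1,1,1,1,1,1,1,1,1,1,1,1,1,1,1,2).

Reading off H_k = ker ∂_k / im ∂_{k+1}:

  H_2: rank ker ∂_2 − rank ∂_3 = (20 − 20) − 0 = 0, and there is no ∂_3, so H_2 ≅ 0.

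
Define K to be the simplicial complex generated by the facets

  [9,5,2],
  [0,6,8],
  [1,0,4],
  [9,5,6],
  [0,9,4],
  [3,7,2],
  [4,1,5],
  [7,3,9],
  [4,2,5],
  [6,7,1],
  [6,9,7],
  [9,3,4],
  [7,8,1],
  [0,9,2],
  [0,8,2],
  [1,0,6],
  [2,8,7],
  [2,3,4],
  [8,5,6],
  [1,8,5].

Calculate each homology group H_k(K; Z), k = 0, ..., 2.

Take the total order 0 < 1 < 2 < 3 < 4 < 5 < 6 < 7 < 8 < 9 on the vertex set. Then K (dimension 2) consists of the simplices:

  0-simplices (10): [0], [1], [2], [3], [4], [5], [6], [7], [8], [9]
  1-simplices (30): (30 of them)
  2-simplices (20): (20 of them)

Hence C_0 ≅ Z^10, C_1 ≅ Z^30, C_2 ≅ Z^20.

Boundary ∂_1: C_1 → C_0 maps an edge to its endpoints' difference, ∂[p,q] = q − p.
The resulting 10×30 matrix has rank 9, and its Smith normal form has invariant factors (1,1,1,1,1,1,1,1,1).

The boundary map ∂_2: C_2 → C_1 sends each 2-simplex [p,q,r] to [q,r] − [p,r] + [p,q]. For instance
  ∂[5,6,9] = [6,9] − [5,9] + [5,6],
  ∂[6,7,9] = [7,9] − [6,9] + [6,7].
As a 30×20 matrix over Z this has rank 20, with invariant factors (1,1,1,1,1,1,1,1,1,1,1,1,1,1,1,1,1,1,1,2).

Reading off H_k = ker ∂_k / im ∂_{k+1}:

  H_0: rank C_0 − rank ∂_1 = 10 − 9 = 1, and the invariant factors of ∂_1 are all 1, so H_0 ≅ Z.
  H_1: rank ker ∂_1 − rank ∂_2 = (30 − 9) − 20 = 1, and ∂_2 has invariant factor 2 > 1, so H_1 ≅ Z ⊕ Z/2.
  H_2: rank ker ∂_2 − rank ∂_3 = (20 − 20) − 0 = 0, and there is no ∂_3, so H_2 ≅ 0.

(K is a triangulation of the Klein bottle.)

H_0 ≅ Z,  H_1 ≅ Z ⊕ Z/2,  H_2 = 0.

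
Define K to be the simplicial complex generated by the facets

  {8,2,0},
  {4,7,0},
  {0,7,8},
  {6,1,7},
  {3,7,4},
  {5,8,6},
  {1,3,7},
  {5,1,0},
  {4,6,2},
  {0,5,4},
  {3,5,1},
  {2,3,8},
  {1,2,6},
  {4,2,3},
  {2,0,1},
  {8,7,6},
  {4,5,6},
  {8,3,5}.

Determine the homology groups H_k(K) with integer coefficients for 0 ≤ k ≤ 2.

H_0 ≅ Z,  H_1 ≅ Z^2,  H_2 ≅ Z.

Order the vertices as 0 < 1 < 2 < 3 < 4 < 5 < 6 < 7 < 8. Listing each simplex with vertices in this order, K has dimension 2 with simplices:

  0-simplices (9): [0], [1], [2], [3], [4], [5], [6], [7], [8]
  1-simplices (27): (27 of them)
  2-simplices (18): [0,1,2], [0,1,5], [0,2,8], [0,4,5], [0,4,7], [0,7,8], [1,2,6], [1,3,5], [1,3,7], [1,6,7], [2,3,4], [2,3,8], [2,4,6], [3,4,7], [3,5,8], [4,5,6], [5,6,8], [6,7,8]

Hence C_0 ≅ Z^9, C_1 ≅ Z^27, C_2 ≅ Z^18.

The boundary map ∂_1: C_1 → C_0 maps an edge to its endpoints' difference, ∂[p,q] = q − p. For instance
  ∂[2,4] = [4] − [2].
This gives a 9×27 integer matrix of rank 8; reducing to Smith normal form yields diagonal entries (1,1,1,1,1,1,1,1).

Boundary ∂_2: C_2 → C_1 sends each 2-simplex [p,q,r] to [q,r] − [p,r] + [p,q]. For instance
  ∂[0,7,8] = [7,8] − [0,8] + [0,7],
  ∂[2,4,6] = [4,6] − [2,6] + [2,4].
The resulting 27×18 matrix has rank 17, and its Smith normal form has invariant factors (1,1,1,1,1,1,1,1,1,1,1,1,1,1,1,1,1).

Reading off H_k = ker ∂_k / im ∂_{k+1}:

  H_0: rank C_0 − rank ∂_1 = 9 − 8 = 1, and the invariant factors of ∂_1 are all 1, so H_0 = Z.
  H_1: rank ker ∂_1 − rank ∂_2 = (27 − 8) − 17 = 2, and the invariant factors of ∂_2 are all 1, so H_1 = Z^2.
  H_2: rank ker ∂_2 − rank ∂_3 = (18 − 17) − 0 = 1, and there is no ∂_3, so H_2 = Z.

As a check, the Euler characteristic is 9 − 27 + 18 = 0, which agrees with 1 − 2 + 1 = 0.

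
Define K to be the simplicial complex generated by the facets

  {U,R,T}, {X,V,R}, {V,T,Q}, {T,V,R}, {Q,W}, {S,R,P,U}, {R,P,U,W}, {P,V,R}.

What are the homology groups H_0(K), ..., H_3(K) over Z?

Fix the vertex order P < Q < R < S < T < U < V < W < X and write every simplex with vertices in increasing order. Then dim K = 3 and the simplices of K are:

  0-simplices (9): P, Q, R, S, T, U, V, W, X
  1-simplices (19): PR, PS, PU, PV, PW, QT, QV, QW, RS, RT, RU, RV, RW, RX, SU, TU, TV, UW, VX
  2-simplices (12): PRS, PRU, PRV, PRW, PSU, PUW, QTV, RSU, RTU, RTV, RUW, RVX
  3-simplices (2): PRSU, PRUW

so the chain groups are C_0 ≅ Z^9, C_1 ≅ Z^19, C_2 ≅ Z^12, C_3 ≅ Z^2.

The boundary map ∂_1: C_1 → C_0 sends each edge [p,q] (with p < q) to q − p. For instance
  ∂UW = W − U.
This gives a 9×19 integer matrix of rank 8; reducing to Smith normal form yields diagonal entries (1,1,1,1,1,1,1,1).

Boundary ∂_2: C_2 → C_1 sends each 2-simplex [p,q,r] to [q,r] − [p,r] + [p,q]. For instance
  ∂PSU = SU − PU + PS,
  ∂RTU = TU − RU + RT.
The 19×12 boundary matrix has rank 10 and Smith normal form diag(1,1,1,1,1,1,1,1,1,1).

Boundary ∂_3: C_3 → C_2 sends each 3-simplex σ to the alternating sum Σ_i (−1)^i (σ with its i-th vertex removed). For instance
  ∂PRSU = RSU − PSU + PRU − PRS,
  ∂PRUW = RUW − PUW + PRW − PRU.
This gives a 12×2 integer matrix of rank 2; reducing to Smith normal form yields diagonal entries (1,1).

Computing H_k = (kernel of ∂_k) / (image of ∂_{k+1}):

  H_0: rank C_0 − rank ∂_1 = 9 − 8 = 1, and the invariant factors of ∂_1 are all 1, so H_0 = Z.
  H_1: rank ker ∂_1 − rank ∂_2 = (19 − 8) − 10 = 1, and the invariant factors of ∂_2 are all 1, so H_1 = Z.
  H_2: rank ker ∂_2 − rank ∂_3 = (12 − 10) − 2 = 0, and the invariant factors of ∂_3 are all 1, so H_2 = 0.
  H_3: rank ker ∂_3 − rank ∂_4 = (2 − 2) − 0 = 0, and there is no ∂_4, so H_3 = 0.

H_0 = Z,  H_1 = Z,  H_2 = 0,  H_3 = 0.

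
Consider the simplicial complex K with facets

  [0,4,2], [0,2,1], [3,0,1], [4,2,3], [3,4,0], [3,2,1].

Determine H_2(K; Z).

Take the total order 0 < 1 < 2 < 3 < 4 on the vertex set. Then K (dimension 2) consists of the simplices:

  0-simplices (5): [0], [1], [2], [3], [4]
  1-simplices (9): [0,1], [0,2], [0,3], [0,4], [1,2], [1,3], [2,3], [2,4], [3,4]
  2-simplices (6): [0,1,2], [0,1,3], [0,2,4], [0,3,4], [1,2,3], [2,3,4]

giving chain groups C_0 ≅ Z^5, C_1 ≅ Z^9, C_2 ≅ Z^6.

∂_1: C_1 → C_0 maps an edge to its endpoints' difference, ∂[p,q] = q − p.
As a 5×9 matrix over Z this has rank 4, with invariant factors (1,1,1,1).

∂_2: C_2 → C_1 maps a triangle to the signed sum of its edges. For instance
  ∂[0,3,4] = [3,4] − [0,4] + [0,3],
  ∂[0,1,2] = [1,2] − [0,2] + [0,1].
This gives a 9×6 integer matrix of rank 5; reducing to Smith normal form yields diagonal entries (1,1,1,1,1).

From H_k ≅ ker(∂_k) / im(∂_{k+1}) we obtain:

  H_2: rank ker ∂_2 − rank ∂_3 = (6 − 5) − 0 = 1, and there is no ∂_3, so H_2 ≅ Z.

H_2 = Z.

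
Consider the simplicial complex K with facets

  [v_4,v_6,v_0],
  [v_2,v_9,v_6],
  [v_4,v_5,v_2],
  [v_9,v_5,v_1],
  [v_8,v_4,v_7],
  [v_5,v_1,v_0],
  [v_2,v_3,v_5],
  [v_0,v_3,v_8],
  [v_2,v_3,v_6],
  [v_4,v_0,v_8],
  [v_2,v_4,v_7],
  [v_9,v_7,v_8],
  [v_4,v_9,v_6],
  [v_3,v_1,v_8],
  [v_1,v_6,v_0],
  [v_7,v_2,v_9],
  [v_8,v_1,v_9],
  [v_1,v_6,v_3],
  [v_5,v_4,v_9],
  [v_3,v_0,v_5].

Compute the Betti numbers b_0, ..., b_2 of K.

b_0 = 1, b_1 = 1, b_2 = 0.

We work with the vertex ordering v_0 < v_1 < v_2 < v_3 < v_4 < v_5 < v_6 < v_7 < v_8 < v_9. The simplices of K, each written with vertices in increasing order, are:

  0-simplices (10): [v_0], [v_1], [v_2], [v_3], [v_4], [v_5], [v_6], [v_7], [v_8], [v_9]
  1-simplices (30): (30 of them)
  2-simplices (20): (20 of them)

so the chain groups are C_0 ≅ Z^10, C_1 ≅ Z^30, C_2 ≅ Z^20.

∂_1: C_1 → C_0 maps an edge to its endpoints' difference, ∂[p,q] = q − p. For instance
  ∂[v_2,v_3] = [v_3] − [v_2].
As a 10×30 matrix over Z this has rank 9, with invariant factors (1,1,1,1,1,1,1,1,1).

The boundary map ∂_2: C_2 → C_1 maps a triangle to the signed sum of its edges. For instance
  ∂[v_2,v_7,v_9] = [v_7,v_9] − [v_2,v_9] + [v_2,v_7],
  ∂[v_0,v_1,v_5] = [v_1,v_5] − [v_0,v_5] + [v_0,v_1].
As a 30×20 matrix over Z this has rank 20, with invariant factors (1,1,1,1,1,1,1,1,1,1,1,1,1,1,1,1,1,1,1,2).

Computing H_k = (kernel of ∂_k) / (image of ∂_{k+1}):

  H_0: rank C_0 − rank ∂_1 = 10 − 9 = 1, and the invariant factors of ∂_1 are all 1, so H_0 ≅ Z.
  H_1: rank ker ∂_1 − rank ∂_2 = (30 − 9) − 20 = 1, and ∂_2 has invariant factor 2 > 1, so H_1 ≅ Z ⊕ Z/2.
  H_2: rank ker ∂_2 − rank ∂_3 = (20 − 20) − 0 = 0, and there is no ∂_3, so H_2 ≅ 0.

(K is a triangulation of the Klein bottle.)

Hence the Betti numbers are b_0 = 1, b_1 = 1, b_2 = 0.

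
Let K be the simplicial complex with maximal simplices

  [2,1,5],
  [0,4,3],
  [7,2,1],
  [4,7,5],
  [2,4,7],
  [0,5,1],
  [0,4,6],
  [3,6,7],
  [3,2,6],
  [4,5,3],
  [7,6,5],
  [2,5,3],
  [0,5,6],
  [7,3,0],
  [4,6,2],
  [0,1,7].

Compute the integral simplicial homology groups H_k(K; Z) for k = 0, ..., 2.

Take the total order 0 < 1 < 2 < 3 < 4 < 5 < 6 < 7 on the vertex set. Then K (dimension 2) consists of the simplices:

  0-simplices (8): [0], [1], [2], [3], [4], [5], [6], [7]
  1-simplices (24): (24 of them)
  2-simplices (16): [0,1,5], [0,1,7], [0,3,4], [0,3,7], [0,4,6], [0,5,6], [1,2,5], [1,2,7], [2,3,5], [2,3,6], [2,4,6], [2,4,7], [3,4,5], [3,6,7], [4,5,7], [5,6,7]

so the chain groups are C_0 ≅ Z^8, C_1 ≅ Z^24, C_2 ≅ Z^16.

The boundary map ∂_1: C_1 → C_0 is given by ∂[p,q] = [q] − [p]. For instance
  ∂[2,4] = [4] − [2].
As a 8×24 matrix over Z this has rank 7, with invariant factors (1,1,1,1,1,1,1).

Boundary ∂_2: C_2 → C_1 maps a triangle to the signed sum of its edges. For instance
  ∂[0,1,7] = [1,7] − [0,7] + [0,1],
  ∂[4,5,7] = [5,7] − [4,7] + [4,5].
As a 24×16 matrix over Z this has rank 15, with invariant factors (1,1,1,1,1,1,1,1,1,1,1,1,1,1,1).

Computing H_k = (kernel of ∂_k) / (image of ∂_{k+1}):

  H_0: rank C_0 − rank ∂_1 = 8 − 7 = 1, and the invariant factors of ∂_1 are all 1, so H_0 ≅ Z.
  H_1: rank ker ∂_1 − rank ∂_2 = (24 − 7) − 15 = 2, and the invariant factors of ∂_2 are all 1, so H_1 ≅ Z^2.
  H_2: rank ker ∂_2 − rank ∂_3 = (16 − 15) − 0 = 1, and there is no ∂_3, so H_2 ≅ Z.

H_0 = Z,  H_1 = Z^2,  H_2 = Z.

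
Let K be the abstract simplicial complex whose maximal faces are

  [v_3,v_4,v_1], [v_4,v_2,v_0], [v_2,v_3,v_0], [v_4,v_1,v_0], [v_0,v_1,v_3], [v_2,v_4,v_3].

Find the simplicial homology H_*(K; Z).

H_0 = Z,  H_1 = 0,  H_2 = Z.

Order the vertices as v_0 < v_1 < v_2 < v_3 < v_4. Listing each simplex with vertices in this order, K has dimension 2 with simplices:

  0-simplices (5): [v_0], [v_1], [v_2], [v_3], [v_4]
  1-simplices (9): [v_0,v_1], [v_0,v_2], [v_0,v_3], [v_0,v_4], [v_1,v_3], [v_1,v_4], [v_2,v_3], [v_2,v_4], [v_3,v_4]
  2-simplices (6): [v_0,v_1,v_3], [v_0,v_1,v_4], [v_0,v_2,v_3], [v_0,v_2,v_4], [v_1,v_3,v_4], [v_2,v_3,v_4]

so the chain groups are C_0 ≅ Z^5, C_1 ≅ Z^9, C_2 ≅ Z^6.

Boundary ∂_1: C_1 → C_0 maps an edge to its endpoints' difference, ∂[p,q] = q − p.
As a 5×9 matrix over Z this has rank 4, with invariant factors (1,1,1,1).

The boundary map ∂_2: C_2 → C_1 maps a triangle to the signed sum of its edges. For instance
  ∂[v_0,v_2,v_4] = [v_2,v_4] − [v_0,v_4] + [v_0,v_2],
  ∂[v_0,v_1,v_3] = [v_1,v_3] − [v_0,v_3] + [v_0,v_1].
This gives a 9×6 integer matrix of rank 5; reducing to Smith normal form yields diagonal entries (1,1,1,1,1).

Reading off H_k = ker ∂_k / im ∂_{k+1}:

  H_0: rank C_0 − rank ∂_1 = 5 − 4 = 1, and the invariant factors of ∂_1 are all 1, so H_0 = Z.
  H_1: rank ker ∂_1 − rank ∂_2 = (9 − 4) − 5 = 0, and the invariant factors of ∂_2 are all 1, so H_1 = 0.
  H_2: rank ker ∂_2 − rank ∂_3 = (6 − 5) − 0 = 1, and there is no ∂_3, so H_2 = Z.

(K is a triangulation of the 2-sphere S^2.)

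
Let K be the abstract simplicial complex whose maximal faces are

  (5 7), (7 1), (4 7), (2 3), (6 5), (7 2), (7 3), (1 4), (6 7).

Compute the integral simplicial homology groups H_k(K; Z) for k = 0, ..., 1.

H_0 ≅ Z,  H_1 ≅ Z^3.

K has 7 vertices, 9 edges.
rank ∂_0 = 0, rank ∂_1 = 6 ⇒ b_0 = 7 − 0 − 6 = 1; all invariant factors of ∂_1 are 1 so no torsion. So H_0 ≅ Z.
rank ∂_1 = 6, rank ∂_2 = 0 ⇒ b_1 = 9 − 6 − 0 = 3. So H_1 ≅ Z^3.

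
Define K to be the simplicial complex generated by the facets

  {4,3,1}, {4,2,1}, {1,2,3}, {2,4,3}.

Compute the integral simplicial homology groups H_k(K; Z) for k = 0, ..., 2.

We work with the vertex ordering 1 < 2 < 3 < 4. The simplices of K, each written with vertices in increasing order, are:

  0-simplices (4): [1], [2], [3], [4]
  1-simplices (6): [1,2], [1,3], [1,4], [2,3], [2,4], [3,4]
  2-simplices (4): [1,2,3], [1,2,4], [1,3,4], [2,3,4]

so the chain groups are C_0 ≅ Z^4, C_1 ≅ Z^6, C_2 ≅ Z^4.

∂_1: C_1 → C_0 sends each edge [p,q] (with p < q) to q − p. For instance
  ∂[2,3] = [3] − [2].
The 4×6 boundary matrix has rank 3 and Smith normal form diag(1,1,1).

Boundary ∂_2: C_2 → C_1 maps a triangle to the signed sum of its edges. For instance
  ∂[1,3,4] = [3,4] − [1,4] + [1,3],
  ∂[1,2,4] = [2,4] − [1,4] + [1,2].
As a 6×4 matrix over Z this has rank 3, with invariant factors (1,1,1).

From H_k ≅ ker(∂_k) / im(∂_{k+1}) we obtain:

  H_0: rank C_0 − rank ∂_1 = 4 − 3 = 1, and the invariant factors of ∂_1 are all 1, so H_0 = Z.
  H_1: rank ker ∂_1 − rank ∂_2 = (6 − 3) − 3 = 0, and the invariant factors of ∂_2 are all 1, so H_1 = 0.
  H_2: rank ker ∂_2 − rank ∂_3 = (4 − 3) − 0 = 1, and there is no ∂_3, so H_2 = Z.

H_0 ≅ Z,  H_1 = 0,  H_2 ≅ Z.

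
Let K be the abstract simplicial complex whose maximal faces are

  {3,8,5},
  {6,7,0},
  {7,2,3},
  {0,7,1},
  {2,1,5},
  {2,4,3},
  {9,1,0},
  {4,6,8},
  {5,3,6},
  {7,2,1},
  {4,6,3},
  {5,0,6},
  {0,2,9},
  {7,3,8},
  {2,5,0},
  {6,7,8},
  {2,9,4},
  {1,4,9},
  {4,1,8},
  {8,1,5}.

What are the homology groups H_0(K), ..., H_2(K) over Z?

Order the vertices as 0 < 1 < 2 < 3 < 4 < 5 < 6 < 7 < 8 < 9. Listing each simplex with vertices in this order, K has dimension 2 with simplices:

  0-simplices (10): [0], [1], [2], [3], [4], [5], [6], [7], [8], [9]
  1-simplices (30): (30 of them)
  2-simplices (20): (20 of them)

so the chain groups are C_0 ≅ Z^10, C_1 ≅ Z^30, C_2 ≅ Z^20.

∂_1: C_1 → C_0 sends each edge [p,q] (with p < q) to q − p.
The resulting 10×30 matrix has rank 9, and its Smith normal form has invariant factors (1,1,1,1,1,1,1,1,1).

∂_2: C_2 → C_1 acts by ∂[p,q,r] = [q,r] − [p,r] + [p,q]. For instance
  ∂[0,6,7] = [6,7] − [0,7] + [0,6],
  ∂[0,2,5] = [2,5] − [0,5] + [0,2].
The resulting 30×20 matrix has rank 20, and its Smith normal form has invariant factors (1,1,1,1,1,1,1,1,1,1,1,1,1,1,1,1,1,1,1,2).

Reading off H_k = ker ∂_k / im ∂_{k+1}:

  H_0: rank C_0 − rank ∂_1 = 10 − 9 = 1, and the invariant factors of ∂_1 are all 1, so H_0 ≅ Z.
  H_1: rank ker ∂_1 − rank ∂_2 = (30 − 9) − 20 = 1, and ∂_2 has invariant factor 2 > 1, so H_1 ≅ Z ⊕ Z_2.
  H_2: rank ker ∂_2 − rank ∂_3 = (20 − 20) − 0 = 0, and there is no ∂_3, so H_2 ≅ 0.

As a check, the Euler characteristic is 10 − 30 + 20 = 0, which agrees with 1 − 1 + 0 = 0.

H_0 = Z,  H_1 = Z ⊕ Z_2,  H_2 = 0.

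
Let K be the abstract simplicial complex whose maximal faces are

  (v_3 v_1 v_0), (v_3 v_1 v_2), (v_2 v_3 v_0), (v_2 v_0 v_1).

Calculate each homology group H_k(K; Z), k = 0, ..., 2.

H_0 = Z,  H_1 = 0,  H_2 = Z.

Order the vertices as v_0 < v_1 < v_2 < v_3. Listing each simplex with vertices in this order, K has dimension 2 with simplices:

  0-simplices (4): [v_0], [v_1], [v_2], [v_3]
  1-simplices (6): [v_0,v_1], [v_0,v_2], [v_0,v_3], [v_1,v_2], [v_1,v_3], [v_2,v_3]
  2-simplices (4): [v_0,v_1,v_2], [v_0,v_1,v_3], [v_0,v_2,v_3], [v_1,v_2,v_3]

Hence C_0 ≅ Z^4, C_1 ≅ Z^6, C_2 ≅ Z^4.

Boundary ∂_1: C_1 → C_0 is given by ∂[p,q] = [q] − [p].
The 4×6 boundary matrix has rank 3 and Smith normal form diag(1,1,1).

Boundary ∂_2: C_2 → C_1 maps a triangle to the signed sum of its edges. For instance
  ∂[v_1,v_2,v_3] = [v_2,v_3] − [v_1,v_3] + [v_1,v_2],
  ∂[v_0,v_1,v_2] = [v_1,v_2] − [v_0,v_2] + [v_0,v_1].
As a 6×4 matrix over Z this has rank 3, with invariant factors (1,1,1).

Computing H_k = (kernel of ∂_k) / (image of ∂_{k+1}):

  H_0: rank C_0 − rank ∂_1 = 4 − 3 = 1, and the invariant factors of ∂_1 are all 1, so H_0 = Z.
  H_1: rank ker ∂_1 − rank ∂_2 = (6 − 3) − 3 = 0, and the invariant factors of ∂_2 are all 1, so H_1 = 0.
  H_2: rank ker ∂_2 − rank ∂_3 = (4 − 3) − 0 = 1, and there is no ∂_3, so H_2 = Z.

(K is a triangulation of the 2-sphere S^2.)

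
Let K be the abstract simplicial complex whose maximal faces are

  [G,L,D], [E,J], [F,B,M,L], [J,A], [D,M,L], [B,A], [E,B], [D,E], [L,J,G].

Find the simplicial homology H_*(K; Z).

Fix the vertex order A < B < D < E < F < G < J < L < M and write every simplex with vertices in increasing order. Then dim K = 3 and the simplices of K are:

  0-simplices (9): A, B, D, E, F, G, J, L, M
  1-simplices (17): AB, AJ, BE, BF, BL, BM, DE, DG, DL, DM, EJ, FL, FM, GJ, GL, JL, LM
  2-simplices (7): BFL, BFM, BLM, DGL, DLM, FLM, GJL
  3-simplices (1): BFLM

so the chain groups are C_0 ≅ Z^9, C_1 ≅ Z^17, C_2 ≅ Z^7, C_3 ≅ Z^1.

∂_1: C_1 → C_0 maps an edge to its endpoints' difference, ∂[p,q] = q − p.
The 9×17 boundary matrix has rank 8 and Smith normal form diag(1,1,1,1,1,1,1,1).

∂_2: C_2 → C_1 maps a triangle to the signed sum of its edges. For instance
  ∂GJL = JL − GL + GJ,
  ∂BLM = LM − BM + BL.
The 17×7 boundary matrix has rank 6 and Smith normal form diag(1,1,1,1,1,1).

Boundary ∂_3: C_3 → C_2 sends each 3-simplex σ to the alternating sum Σ_i (−1)^i (σ with its i-th vertex removed). For instance
  ∂BFLM = FLM − BLM + BFM − BFL.
As a 7×1 matrix over Z this has rank 1, with invariant factors (1).

From H_k ≅ ker(∂_k) / im(∂_{k+1}) we obtain:

  H_0: rank C_0 − rank ∂_1 = 9 − 8 = 1, and the invariant factors of ∂_1 are all 1, so H_0 ≅ Z.
  H_1: rank ker ∂_1 − rank ∂_2 = (17 − 8) − 6 = 3, and the invariant factors of ∂_2 are all 1, so H_1 ≅ Z^3.
  H_2: rank ker ∂_2 − rank ∂_3 = (7 − 6) − 1 = 0, and the invariant factors of ∂_3 are all 1, so H_2 ≅ 0.
  H_3: rank ker ∂_3 − rank ∂_4 = (1 − 1) − 0 = 0, and there is no ∂_4, so H_3 ≅ 0.

As a check, the Euler characteristic is 9 − 17 + 7 − 1 = -2, which agrees with 1 − 3 + 0 − 0 = -2.

H_0 ≅ Z,  H_1 ≅ Z^3,  H_2 = 0,  H_3 = 0.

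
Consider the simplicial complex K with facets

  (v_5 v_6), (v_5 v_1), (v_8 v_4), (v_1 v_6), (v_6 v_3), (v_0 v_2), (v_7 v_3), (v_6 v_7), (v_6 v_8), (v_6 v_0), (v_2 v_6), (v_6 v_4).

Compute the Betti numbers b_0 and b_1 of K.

b_0 = 1, b_1 = 4.

Order the vertices as v_0 < v_1 < v_2 < v_3 < v_4 < v_5 < v_6 < v_7 < v_8. Listing each simplex with vertices in this order, K has dimension 1 with simplices:

  0-simplices (9): [v_0], [v_1], [v_2], [v_3], [v_4], [v_5], [v_6], [v_7], [v_8]
  1-simplices (12): [v_0,v_2], [v_0,v_6], [v_1,v_5], [v_1,v_6], [v_2,v_6], [v_3,v_6], [v_3,v_7], [v_4,v_6], [v_4,v_8], [v_5,v_6], [v_6,v_7], [v_6,v_8]

giving chain groups C_0 ≅ Z^9, C_1 ≅ Z^12.

Boundary ∂_1: C_1 → C_0 sends each edge [p,q] (with p < q) to q − p. For instance
  ∂[v_5,v_6] = [v_6] − [v_5].
The resulting 9×12 matrix has rank 8, and its Smith normal form has invariant factors (1,1,1,1,1,1,1,1).

Now H_k = ker ∂_k / im ∂_{k+1}, so:

  H_0: rank C_0 − rank ∂_1 = 9 − 8 = 1, and the invariant factors of ∂_1 are all 1, so H_0 = Z.
  H_1: rank ker ∂_1 − rank ∂_2 = (12 − 8) − 0 = 4, and there is no ∂_2, so H_1 = Z^4.

As a check, the Euler characteristic is 9 − 12 = -3, which agrees with 1 − 4 = -3.

Hence the Betti numbers are b_0 = 1, b_1 = 4.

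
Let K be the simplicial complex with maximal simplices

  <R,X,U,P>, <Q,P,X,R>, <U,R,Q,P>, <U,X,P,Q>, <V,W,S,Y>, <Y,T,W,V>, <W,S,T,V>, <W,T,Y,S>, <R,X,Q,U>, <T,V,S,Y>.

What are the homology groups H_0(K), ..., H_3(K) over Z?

H_0 ≅ Z^2,  H_1 = 0,  H_2 = 0,  H_3 ≅ Z^2.

Fix the vertex order P < Q < R < S < T < U < V < W < X < Y and write every simplex with vertices in increasing order. Then dim K = 3 and the simplices of K are:

  0-simplices (10): P, Q, R, S, T, U, V, W, X, Y
  1-simplices (20): PQ, PR, PU, PX, QR, QU, QX, RU, RX, ST, SV, SW, SY, TV, TW, TY, UX, VW, VY, WY
  2-simplices (20): PQR, PQU, PQX, PRU, PRX, PUX, QRU, QRX, QUX, RUX, STV, STW, STY, SVW, SVY, SWY, TVW, TVY, TWY, VWY
  3-simplices (10): PQRU, PQRX, PQUX, PRUX, QRUX, STVW, STVY, STWY, SVWY, TVWY

so the chain groups are C_0 ≅ Z^10, C_1 ≅ Z^20, C_2 ≅ Z^20, C_3 ≅ Z^10.

The boundary map ∂_1: C_1 → C_0 maps an edge to its endpoints' difference, ∂[p,q] = q − p. For instance
  ∂PU = U − P.
The resulting 10×20 matrix has rank 8, and its Smith normal form has invariant factors (1,1,1,1,1,1,1,1).

The boundary map ∂_2: C_2 → C_1 sends each 2-simplex [p,q,r] to [q,r] − [p,r] + [p,q]. For instance
  ∂QRU = RU − QU + QR,
  ∂VWY = WY − VY + VW.
The resulting 20×20 matrix has rank 12, and its Smith normal form has invariant factors (1,1,1,1,1,1,1,1,1,1,1,1).

∂_3: C_3 → C_2 sends each 3-simplex σ to the alternating sum Σ_i (−1)^i (σ with its i-th vertex removed). For instance
  ∂TVWY = VWY − TWY + TVY − TVW,
  ∂STWY = TWY − SWY + STY − STW.
This gives a 20×10 integer matrix of rank 8; reducing to Smith normal form yields diagonal entries (1,1,1,1,1,1,1,1).

Reading off H_k = ker ∂_k / im ∂_{k+1}:

  H_0: rank C_0 − rank ∂_1 = 10 − 8 = 2, and the invariant factors of ∂_1 are all 1, so H_0 = Z^2.
  H_1: rank ker ∂_1 − rank ∂_2 = (20 − 8) − 12 = 0, and the invariant factors of ∂_2 are all 1, so H_1 = 0.
  H_2: rank ker ∂_2 − rank ∂_3 = (20 − 12) − 8 = 0, and the invariant factors of ∂_3 are all 1, so H_2 = 0.
  H_3: rank ker ∂_3 − rank ∂_4 = (10 − 8) − 0 = 2, and there is no ∂_4, so H_3 = Z^2.

(K is a triangulation of the disjoint union of the 3-sphere S^3 and the 3-sphere S^3.)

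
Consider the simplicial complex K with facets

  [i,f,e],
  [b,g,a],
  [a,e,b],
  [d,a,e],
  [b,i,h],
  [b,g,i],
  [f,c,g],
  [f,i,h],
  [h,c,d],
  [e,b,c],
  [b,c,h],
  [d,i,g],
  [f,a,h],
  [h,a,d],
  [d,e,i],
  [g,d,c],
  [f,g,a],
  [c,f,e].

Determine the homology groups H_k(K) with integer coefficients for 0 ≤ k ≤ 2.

Fix the vertex order a < b < c < d < e < f < g < h < i and write every simplex with vertices in increasing order. Then dim K = 2 and the simplices of K are:

  0-simplices (9): a, b, c, d, e, f, g, h, i
  1-simplices (27): ab, ad, ae, af, ag, ah, bc, be, bg, bh, bi, cd, ce, cf, cg, ch, de, dg, dh, di, ef, ei, fg, fh, fi, gi, hi
  2-simplices (18): abe, abg, ade, adh, afg, afh, bce, bch, bgi, bhi, cdg, cdh, cef, cfg, dei, dgi, efi, fhi

Hence C_0 ≅ Z^9, C_1 ≅ Z^27, C_2 ≅ Z^18.

∂_1: C_1 → C_0 is given by ∂[p,q] = [q] − [p].
The 9×27 boundary matrix has rank 8 and Smith normal form diag(1,1,1,1,1,1,1,1).

Boundary ∂_2: C_2 → C_1 acts by ∂[p,q,r] = [q,r] − [p,r] + [p,q]. For instance
  ∂adh = dh − ah + ad,
  ∂dei = ei − di + de.
The 27×18 boundary matrix has rank 17 and Smith normal form diag(1,1,1,1,1,1,1,1,1,1,1,1,1,1,1,1,1).

Computing H_k = (kernel of ∂_k) / (image of ∂_{k+1}):

  H_0: rank C_0 − rank ∂_1 = 9 − 8 = 1, and the invariant factors of ∂_1 are all 1, so H_0 ≅ Z.
  H_1: rank ker ∂_1 − rank ∂_2 = (27 − 8) − 17 = 2, and the invariant factors of ∂_2 are all 1, so H_1 ≅ Z^2.
  H_2: rank ker ∂_2 − rank ∂_3 = (18 − 17) − 0 = 1, and there is no ∂_3, so H_2 ≅ Z.

(K is a triangulation of the torus T^2.)

H_0 = Z,  H_1 = Z^2,  H_2 = Z.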